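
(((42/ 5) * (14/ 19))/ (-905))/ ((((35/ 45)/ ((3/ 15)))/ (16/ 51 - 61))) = 155988/ 1461575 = 0.11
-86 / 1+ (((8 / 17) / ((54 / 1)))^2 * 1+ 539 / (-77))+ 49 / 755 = -14782630966 / 159064155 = -92.94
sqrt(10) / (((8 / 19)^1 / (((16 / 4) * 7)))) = 133 * sqrt(10) / 2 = 210.29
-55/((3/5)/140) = -38500/3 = -12833.33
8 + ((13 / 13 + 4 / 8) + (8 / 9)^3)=14875 / 1458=10.20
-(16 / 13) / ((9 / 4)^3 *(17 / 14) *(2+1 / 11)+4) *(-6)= 946176 / 4218019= 0.22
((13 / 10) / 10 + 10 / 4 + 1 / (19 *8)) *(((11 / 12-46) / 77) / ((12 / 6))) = -5420279 / 7022400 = -0.77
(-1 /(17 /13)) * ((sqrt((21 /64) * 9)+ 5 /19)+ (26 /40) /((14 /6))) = -39 * sqrt(21) /136 - 18733 /45220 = -1.73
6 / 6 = 1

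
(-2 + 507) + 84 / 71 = 506.18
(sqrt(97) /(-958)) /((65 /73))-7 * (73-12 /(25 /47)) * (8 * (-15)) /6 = 35308 /5-73 * sqrt(97) /62270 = 7061.59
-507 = -507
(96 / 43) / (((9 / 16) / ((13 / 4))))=1664 / 129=12.90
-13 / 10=-1.30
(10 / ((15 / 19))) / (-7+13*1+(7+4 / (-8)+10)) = 76 / 135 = 0.56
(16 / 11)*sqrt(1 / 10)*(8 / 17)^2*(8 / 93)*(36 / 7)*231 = 10.41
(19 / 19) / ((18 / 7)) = 7 / 18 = 0.39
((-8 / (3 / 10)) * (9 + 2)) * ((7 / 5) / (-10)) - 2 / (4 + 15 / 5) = 4282 / 105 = 40.78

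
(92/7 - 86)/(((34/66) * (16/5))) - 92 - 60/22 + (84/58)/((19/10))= -46894207/339416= -138.16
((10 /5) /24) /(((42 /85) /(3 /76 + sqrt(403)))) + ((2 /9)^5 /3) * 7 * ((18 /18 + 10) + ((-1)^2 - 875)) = -817716707 /753937632 + 85 * sqrt(403) /504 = 2.30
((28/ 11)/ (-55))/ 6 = -14/ 1815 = -0.01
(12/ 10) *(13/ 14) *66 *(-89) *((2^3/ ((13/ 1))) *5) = -140976/ 7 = -20139.43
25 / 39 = 0.64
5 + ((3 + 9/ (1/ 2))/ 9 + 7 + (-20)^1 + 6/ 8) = -59/ 12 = -4.92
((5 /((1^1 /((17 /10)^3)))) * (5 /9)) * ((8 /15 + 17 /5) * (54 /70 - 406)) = -4111183661 /189000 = -21752.29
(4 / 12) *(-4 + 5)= 0.33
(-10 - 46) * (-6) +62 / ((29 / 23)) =11170 / 29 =385.17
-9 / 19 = -0.47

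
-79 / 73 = -1.08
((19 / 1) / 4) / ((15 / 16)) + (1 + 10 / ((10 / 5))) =166 / 15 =11.07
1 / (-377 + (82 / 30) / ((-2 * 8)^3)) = -61440 / 23162921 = -0.00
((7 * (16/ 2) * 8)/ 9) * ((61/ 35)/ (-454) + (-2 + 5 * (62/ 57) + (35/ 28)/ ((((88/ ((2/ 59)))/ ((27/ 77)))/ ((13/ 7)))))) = 4975307086868/ 29097029115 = 170.99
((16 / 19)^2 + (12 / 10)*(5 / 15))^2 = 4008004 / 3258025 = 1.23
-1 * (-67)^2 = -4489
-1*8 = -8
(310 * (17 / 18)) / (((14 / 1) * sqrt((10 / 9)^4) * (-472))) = -4743 / 132160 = -0.04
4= 4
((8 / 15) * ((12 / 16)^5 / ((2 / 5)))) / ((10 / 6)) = 243 / 1280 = 0.19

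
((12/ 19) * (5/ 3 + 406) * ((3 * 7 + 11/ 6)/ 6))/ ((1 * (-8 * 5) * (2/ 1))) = -167551/ 13680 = -12.25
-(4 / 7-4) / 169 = 24 / 1183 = 0.02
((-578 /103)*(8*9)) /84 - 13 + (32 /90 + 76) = 1899511 /32445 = 58.55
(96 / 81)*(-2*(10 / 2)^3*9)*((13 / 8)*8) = -104000 / 3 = -34666.67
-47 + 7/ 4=-181/ 4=-45.25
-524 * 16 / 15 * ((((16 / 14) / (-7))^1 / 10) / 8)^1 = 4192 / 3675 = 1.14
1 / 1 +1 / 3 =4 / 3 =1.33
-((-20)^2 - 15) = -385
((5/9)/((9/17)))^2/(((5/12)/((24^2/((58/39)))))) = 2404480/2349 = 1023.62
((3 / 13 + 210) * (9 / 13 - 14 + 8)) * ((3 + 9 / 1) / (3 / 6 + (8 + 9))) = -4525848 / 5915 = -765.15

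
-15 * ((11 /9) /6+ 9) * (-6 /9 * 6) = 4970 /9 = 552.22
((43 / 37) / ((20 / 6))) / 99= 43 / 12210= 0.00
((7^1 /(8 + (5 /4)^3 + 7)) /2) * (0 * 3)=0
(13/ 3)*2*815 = 21190/ 3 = 7063.33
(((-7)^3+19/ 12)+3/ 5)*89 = -30332.68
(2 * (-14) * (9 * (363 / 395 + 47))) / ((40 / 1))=-596232 / 1975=-301.89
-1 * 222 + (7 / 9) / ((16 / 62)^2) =-210.32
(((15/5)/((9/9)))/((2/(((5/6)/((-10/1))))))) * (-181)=181/8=22.62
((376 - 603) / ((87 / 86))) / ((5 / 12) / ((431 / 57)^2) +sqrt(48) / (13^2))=747806878461841640 / 744256535244387 - 7286182880555992192 * sqrt(3) / 2232769605733161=-4647.42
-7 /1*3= -21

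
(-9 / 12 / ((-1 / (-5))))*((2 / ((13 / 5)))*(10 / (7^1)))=-375 / 91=-4.12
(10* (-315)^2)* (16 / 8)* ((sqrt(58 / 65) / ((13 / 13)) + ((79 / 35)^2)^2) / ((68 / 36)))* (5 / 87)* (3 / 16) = 4465125* sqrt(3770) / 25636 + 28394609049 / 96628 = 304549.22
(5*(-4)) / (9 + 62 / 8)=-80 / 67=-1.19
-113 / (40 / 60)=-339 / 2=-169.50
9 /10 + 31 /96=587 /480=1.22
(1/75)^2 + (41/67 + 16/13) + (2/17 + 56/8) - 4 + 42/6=996185432/83289375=11.96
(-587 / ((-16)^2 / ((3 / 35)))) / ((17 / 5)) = -1761 / 30464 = -0.06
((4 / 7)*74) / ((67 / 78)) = 23088 / 469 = 49.23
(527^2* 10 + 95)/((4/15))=41660775/4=10415193.75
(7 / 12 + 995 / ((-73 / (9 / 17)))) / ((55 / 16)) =-395092 / 204765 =-1.93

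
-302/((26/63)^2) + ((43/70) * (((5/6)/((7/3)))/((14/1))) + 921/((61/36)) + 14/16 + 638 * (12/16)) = -5305405375/7071974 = -750.20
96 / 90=16 / 15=1.07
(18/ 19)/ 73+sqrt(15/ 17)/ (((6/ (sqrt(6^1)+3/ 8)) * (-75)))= -sqrt(170)/ 2550 - sqrt(255)/ 20400+18/ 1387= 0.01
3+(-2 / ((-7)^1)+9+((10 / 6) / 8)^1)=2099 / 168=12.49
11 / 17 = 0.65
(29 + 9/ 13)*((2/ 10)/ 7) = 386/ 455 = 0.85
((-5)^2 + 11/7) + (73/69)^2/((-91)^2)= 1047606247/39425841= 26.57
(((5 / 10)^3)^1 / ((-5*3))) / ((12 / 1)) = -1 / 1440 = -0.00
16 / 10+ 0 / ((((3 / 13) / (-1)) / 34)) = 8 / 5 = 1.60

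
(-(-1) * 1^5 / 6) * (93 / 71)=31 / 142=0.22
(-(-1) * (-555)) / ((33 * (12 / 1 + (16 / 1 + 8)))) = -185 / 396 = -0.47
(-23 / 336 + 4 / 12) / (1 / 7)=89 / 48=1.85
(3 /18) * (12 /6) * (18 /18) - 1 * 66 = -197 /3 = -65.67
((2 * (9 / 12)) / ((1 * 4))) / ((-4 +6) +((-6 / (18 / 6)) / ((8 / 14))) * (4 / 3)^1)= -9 / 64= -0.14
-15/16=-0.94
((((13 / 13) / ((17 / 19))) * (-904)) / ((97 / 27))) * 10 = -2812.32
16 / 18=8 / 9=0.89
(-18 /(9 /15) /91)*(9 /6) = -45 /91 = -0.49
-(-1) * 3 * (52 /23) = 156 /23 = 6.78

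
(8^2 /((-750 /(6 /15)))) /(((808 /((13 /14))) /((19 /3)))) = -988 /3976875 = -0.00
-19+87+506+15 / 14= 8051 / 14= 575.07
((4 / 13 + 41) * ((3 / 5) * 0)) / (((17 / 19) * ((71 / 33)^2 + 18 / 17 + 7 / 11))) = 0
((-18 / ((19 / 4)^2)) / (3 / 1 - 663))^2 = 576 / 394221025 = 0.00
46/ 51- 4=-158/ 51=-3.10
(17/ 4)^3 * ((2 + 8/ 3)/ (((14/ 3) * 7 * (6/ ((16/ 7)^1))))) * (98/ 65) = 4913/ 780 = 6.30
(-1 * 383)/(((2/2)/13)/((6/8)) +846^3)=-0.00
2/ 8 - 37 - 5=-41.75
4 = 4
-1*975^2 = -950625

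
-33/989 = -0.03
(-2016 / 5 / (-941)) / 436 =504 / 512845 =0.00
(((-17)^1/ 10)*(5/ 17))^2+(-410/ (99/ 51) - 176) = -51079/ 132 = -386.96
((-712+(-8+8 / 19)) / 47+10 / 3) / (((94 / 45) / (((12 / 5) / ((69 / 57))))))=-11.37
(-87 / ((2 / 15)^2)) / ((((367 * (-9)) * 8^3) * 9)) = 725 / 2254848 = 0.00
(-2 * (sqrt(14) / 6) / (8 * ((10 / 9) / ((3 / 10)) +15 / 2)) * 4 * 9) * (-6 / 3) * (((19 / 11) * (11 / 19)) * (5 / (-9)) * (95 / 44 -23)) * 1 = 8253 * sqrt(14) / 2662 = 11.60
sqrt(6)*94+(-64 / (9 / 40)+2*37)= -1894 / 9+94*sqrt(6)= 19.81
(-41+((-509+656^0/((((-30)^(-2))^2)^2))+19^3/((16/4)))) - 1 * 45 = 2624400004479/4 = 656100001119.75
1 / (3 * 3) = 1 / 9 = 0.11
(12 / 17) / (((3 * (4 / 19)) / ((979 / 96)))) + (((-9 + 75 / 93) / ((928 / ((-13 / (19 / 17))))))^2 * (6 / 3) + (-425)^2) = 344042461014681583 / 1904612942208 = 180636.42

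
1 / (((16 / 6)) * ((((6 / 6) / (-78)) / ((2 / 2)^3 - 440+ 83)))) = 10413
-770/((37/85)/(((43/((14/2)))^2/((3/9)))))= -51864450/259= -200248.84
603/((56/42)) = 1809/4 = 452.25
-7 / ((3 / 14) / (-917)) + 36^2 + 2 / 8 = 375019 / 12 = 31251.58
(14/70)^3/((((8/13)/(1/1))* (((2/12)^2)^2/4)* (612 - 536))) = 2106/2375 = 0.89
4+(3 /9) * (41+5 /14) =249 /14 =17.79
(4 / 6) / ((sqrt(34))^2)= 1 / 51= 0.02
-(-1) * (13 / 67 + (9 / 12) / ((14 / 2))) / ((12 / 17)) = 9605 / 22512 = 0.43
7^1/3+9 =34/3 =11.33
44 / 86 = 22 / 43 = 0.51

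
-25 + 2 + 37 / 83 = -1872 / 83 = -22.55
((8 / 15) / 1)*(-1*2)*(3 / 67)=-16 / 335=-0.05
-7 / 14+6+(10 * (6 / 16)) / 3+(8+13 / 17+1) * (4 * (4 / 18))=9443 / 612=15.43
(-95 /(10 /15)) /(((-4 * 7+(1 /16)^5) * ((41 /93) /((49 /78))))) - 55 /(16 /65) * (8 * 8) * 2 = -149148805964280 /5216315897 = -28592.75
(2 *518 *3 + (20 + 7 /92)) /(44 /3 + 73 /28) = 6043443 /33373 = 181.09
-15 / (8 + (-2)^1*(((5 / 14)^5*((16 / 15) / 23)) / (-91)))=-1582967295 / 844249849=-1.87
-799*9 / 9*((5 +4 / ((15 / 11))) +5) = -10333.73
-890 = -890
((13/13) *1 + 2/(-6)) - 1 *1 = -0.33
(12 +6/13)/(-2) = -6.23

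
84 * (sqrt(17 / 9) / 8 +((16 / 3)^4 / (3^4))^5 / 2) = 7 * sqrt(17) / 2 +16924961474604808445886464 / 4052555153018976267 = 4176382.39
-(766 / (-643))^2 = -586756 / 413449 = -1.42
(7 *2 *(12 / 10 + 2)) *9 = 2016 / 5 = 403.20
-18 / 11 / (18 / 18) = -18 / 11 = -1.64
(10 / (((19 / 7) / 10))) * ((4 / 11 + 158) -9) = 1150100 / 209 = 5502.87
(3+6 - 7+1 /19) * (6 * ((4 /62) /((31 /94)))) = 43992 /18259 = 2.41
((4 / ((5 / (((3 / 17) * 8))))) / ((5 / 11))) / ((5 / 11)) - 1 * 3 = 5241 / 2125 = 2.47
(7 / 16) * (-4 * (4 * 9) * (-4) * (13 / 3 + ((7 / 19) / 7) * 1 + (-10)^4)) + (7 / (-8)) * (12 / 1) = 95801601 / 38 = 2521094.76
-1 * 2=-2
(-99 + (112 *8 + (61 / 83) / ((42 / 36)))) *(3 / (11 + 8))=1390269 / 11039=125.94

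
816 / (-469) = -816 / 469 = -1.74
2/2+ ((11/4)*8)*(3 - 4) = -21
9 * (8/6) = 12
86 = 86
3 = 3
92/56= 1.64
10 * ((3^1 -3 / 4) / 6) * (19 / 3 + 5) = 85 / 2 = 42.50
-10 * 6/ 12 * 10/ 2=-25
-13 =-13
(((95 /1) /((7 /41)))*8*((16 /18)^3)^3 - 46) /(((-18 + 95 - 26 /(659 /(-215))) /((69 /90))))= 13.42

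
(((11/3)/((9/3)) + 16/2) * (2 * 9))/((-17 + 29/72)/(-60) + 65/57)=2725056/23261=117.15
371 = 371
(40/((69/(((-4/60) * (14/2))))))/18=-0.02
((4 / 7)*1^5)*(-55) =-220 / 7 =-31.43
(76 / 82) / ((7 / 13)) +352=101518 / 287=353.72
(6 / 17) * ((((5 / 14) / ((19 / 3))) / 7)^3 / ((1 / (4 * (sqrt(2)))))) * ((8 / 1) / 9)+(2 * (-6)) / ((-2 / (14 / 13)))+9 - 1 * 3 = 9000 * sqrt(2) / 13718226347+162 / 13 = 12.46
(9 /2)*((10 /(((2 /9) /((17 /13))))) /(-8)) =-33.10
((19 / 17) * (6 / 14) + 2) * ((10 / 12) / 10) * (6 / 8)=295 / 1904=0.15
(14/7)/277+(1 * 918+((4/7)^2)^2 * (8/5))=3053294736/3325385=918.18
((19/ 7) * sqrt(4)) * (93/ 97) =3534/ 679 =5.20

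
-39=-39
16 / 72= 2 / 9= 0.22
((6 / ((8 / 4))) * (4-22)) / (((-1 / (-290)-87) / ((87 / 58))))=23490 / 25229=0.93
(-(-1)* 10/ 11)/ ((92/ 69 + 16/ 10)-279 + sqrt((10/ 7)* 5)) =-4348050/ 1320263087-11250* sqrt(14)/ 1320263087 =-0.00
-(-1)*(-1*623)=-623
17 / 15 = 1.13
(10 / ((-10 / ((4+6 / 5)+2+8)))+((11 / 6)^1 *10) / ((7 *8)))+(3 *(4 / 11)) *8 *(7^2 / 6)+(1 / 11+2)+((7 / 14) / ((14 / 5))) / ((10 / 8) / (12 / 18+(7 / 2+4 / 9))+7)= 93229357 / 1593240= 58.52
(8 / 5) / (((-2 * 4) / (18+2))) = -4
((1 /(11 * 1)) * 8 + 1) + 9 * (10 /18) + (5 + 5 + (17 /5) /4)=3867 /220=17.58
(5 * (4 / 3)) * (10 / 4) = 50 / 3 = 16.67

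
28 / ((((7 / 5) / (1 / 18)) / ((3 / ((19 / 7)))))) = 1.23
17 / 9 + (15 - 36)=-172 / 9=-19.11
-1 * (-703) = 703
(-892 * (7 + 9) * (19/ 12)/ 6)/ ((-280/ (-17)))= -228.66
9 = 9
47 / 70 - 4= -233 / 70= -3.33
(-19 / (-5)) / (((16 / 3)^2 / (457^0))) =171 / 1280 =0.13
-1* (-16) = 16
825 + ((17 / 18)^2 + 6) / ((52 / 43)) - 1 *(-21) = 14349427 / 16848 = 851.70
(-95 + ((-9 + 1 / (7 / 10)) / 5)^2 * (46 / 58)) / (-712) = 827567 / 6323450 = 0.13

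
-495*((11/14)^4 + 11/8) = -33394185/38416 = -869.28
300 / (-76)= -75 / 19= -3.95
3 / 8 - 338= -2701 / 8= -337.62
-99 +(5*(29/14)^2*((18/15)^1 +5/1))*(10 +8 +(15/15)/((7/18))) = 904599/343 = 2637.31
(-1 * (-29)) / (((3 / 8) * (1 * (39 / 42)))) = 83.28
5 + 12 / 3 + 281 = 290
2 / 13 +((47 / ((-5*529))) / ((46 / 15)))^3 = 28818406141535 / 187319876792152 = 0.15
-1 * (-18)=18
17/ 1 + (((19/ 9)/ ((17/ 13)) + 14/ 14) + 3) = 3460/ 153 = 22.61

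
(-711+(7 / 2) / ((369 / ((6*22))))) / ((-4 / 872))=19031182 / 123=154725.06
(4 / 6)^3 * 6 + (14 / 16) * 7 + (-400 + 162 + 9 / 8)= -8243 / 36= -228.97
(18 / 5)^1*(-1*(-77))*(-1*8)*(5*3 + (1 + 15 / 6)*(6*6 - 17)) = -903672 / 5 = -180734.40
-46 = -46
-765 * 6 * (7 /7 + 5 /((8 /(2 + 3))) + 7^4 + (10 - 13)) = -44103015 /4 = -11025753.75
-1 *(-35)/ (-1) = -35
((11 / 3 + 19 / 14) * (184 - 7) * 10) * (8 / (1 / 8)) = 3983680 / 7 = 569097.14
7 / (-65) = -7 / 65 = -0.11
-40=-40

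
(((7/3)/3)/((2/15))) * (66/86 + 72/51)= 18585/1462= 12.71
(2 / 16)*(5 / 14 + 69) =8.67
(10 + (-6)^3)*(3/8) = -309/4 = -77.25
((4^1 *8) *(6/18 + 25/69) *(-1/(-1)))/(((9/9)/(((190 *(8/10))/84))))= 40.28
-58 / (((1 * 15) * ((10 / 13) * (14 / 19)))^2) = -1769261 / 2205000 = -0.80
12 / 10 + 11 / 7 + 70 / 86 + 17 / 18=122713 / 27090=4.53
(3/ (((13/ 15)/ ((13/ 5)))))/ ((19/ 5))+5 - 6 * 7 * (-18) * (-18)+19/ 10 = -2583759/ 190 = -13598.73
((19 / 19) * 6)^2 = 36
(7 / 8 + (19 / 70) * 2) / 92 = 397 / 25760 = 0.02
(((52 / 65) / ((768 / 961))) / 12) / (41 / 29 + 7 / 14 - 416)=-27869 / 138337920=-0.00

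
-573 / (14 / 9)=-5157 / 14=-368.36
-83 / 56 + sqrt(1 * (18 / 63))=-83 / 56 + sqrt(14) / 7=-0.95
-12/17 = -0.71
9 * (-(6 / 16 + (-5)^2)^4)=-15283635129 / 4096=-3731356.23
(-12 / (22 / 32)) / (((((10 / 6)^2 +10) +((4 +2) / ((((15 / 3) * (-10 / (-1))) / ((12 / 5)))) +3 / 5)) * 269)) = -0.00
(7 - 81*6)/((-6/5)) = 2395/6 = 399.17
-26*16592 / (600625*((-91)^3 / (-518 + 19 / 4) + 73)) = -885647776 / 1900469395625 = -0.00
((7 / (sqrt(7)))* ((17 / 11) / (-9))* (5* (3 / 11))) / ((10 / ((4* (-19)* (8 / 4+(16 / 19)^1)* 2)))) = 1224* sqrt(7) / 121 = 26.76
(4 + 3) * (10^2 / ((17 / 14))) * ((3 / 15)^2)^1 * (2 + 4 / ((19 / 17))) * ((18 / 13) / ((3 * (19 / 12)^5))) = 62036803584 / 10397139701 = 5.97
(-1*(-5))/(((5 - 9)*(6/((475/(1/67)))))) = -159125/24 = -6630.21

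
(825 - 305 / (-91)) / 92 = 18845 / 2093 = 9.00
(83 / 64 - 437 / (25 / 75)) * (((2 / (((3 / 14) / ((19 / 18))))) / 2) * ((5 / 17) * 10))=-278704825 / 14688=-18975.00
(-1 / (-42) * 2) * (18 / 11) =6 / 77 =0.08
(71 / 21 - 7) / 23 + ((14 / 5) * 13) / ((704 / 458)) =9998357 / 425040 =23.52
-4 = -4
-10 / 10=-1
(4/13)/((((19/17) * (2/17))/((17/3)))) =9826/741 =13.26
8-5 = 3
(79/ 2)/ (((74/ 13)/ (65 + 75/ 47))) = 1607255/ 3478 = 462.12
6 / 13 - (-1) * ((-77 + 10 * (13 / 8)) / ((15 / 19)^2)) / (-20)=138711 / 26000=5.34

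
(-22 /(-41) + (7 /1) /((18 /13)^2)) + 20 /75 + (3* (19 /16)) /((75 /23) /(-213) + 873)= 1688678655317 /378749157120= 4.46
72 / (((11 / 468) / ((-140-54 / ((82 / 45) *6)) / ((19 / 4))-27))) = -137243808 / 779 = -176179.47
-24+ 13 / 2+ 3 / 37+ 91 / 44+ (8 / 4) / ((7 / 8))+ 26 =147407 / 11396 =12.93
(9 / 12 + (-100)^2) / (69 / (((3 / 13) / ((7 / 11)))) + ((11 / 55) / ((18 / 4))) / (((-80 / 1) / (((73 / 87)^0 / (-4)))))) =792059400 / 15069611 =52.56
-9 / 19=-0.47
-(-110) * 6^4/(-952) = -17820/119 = -149.75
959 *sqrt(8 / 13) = 752.30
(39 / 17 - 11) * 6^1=-888 / 17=-52.24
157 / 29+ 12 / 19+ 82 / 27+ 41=745076 / 14877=50.08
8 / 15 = 0.53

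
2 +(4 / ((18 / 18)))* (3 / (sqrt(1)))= 14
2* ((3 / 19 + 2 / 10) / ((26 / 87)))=2958 / 1235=2.40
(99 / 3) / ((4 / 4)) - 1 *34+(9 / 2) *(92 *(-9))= -3727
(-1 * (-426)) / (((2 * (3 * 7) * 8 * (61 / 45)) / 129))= 412155 / 3416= 120.65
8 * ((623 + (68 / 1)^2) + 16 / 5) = 210008 / 5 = 42001.60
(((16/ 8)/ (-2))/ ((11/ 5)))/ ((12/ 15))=-0.57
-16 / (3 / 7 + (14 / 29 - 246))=3248 / 49753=0.07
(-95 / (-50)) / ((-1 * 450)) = -19 / 4500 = -0.00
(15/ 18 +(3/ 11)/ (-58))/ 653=0.00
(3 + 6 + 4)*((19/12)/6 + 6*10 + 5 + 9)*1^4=69511/72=965.43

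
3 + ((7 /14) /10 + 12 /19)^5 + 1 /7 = 182475616797093 /55464617600000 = 3.29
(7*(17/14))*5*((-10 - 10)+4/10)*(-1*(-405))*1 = -337365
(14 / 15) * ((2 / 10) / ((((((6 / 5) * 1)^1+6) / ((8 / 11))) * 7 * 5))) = 4 / 7425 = 0.00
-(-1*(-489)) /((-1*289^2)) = 489 /83521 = 0.01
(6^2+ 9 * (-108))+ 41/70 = -65479/70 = -935.41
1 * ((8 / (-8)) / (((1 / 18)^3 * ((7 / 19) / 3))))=-332424 / 7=-47489.14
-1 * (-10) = 10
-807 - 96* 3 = -1095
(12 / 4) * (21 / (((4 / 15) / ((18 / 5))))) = 1701 / 2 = 850.50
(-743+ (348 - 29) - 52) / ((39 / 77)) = -36652 / 39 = -939.79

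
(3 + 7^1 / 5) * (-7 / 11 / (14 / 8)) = -8 / 5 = -1.60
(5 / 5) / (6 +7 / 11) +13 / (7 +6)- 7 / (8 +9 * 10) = 1103 / 1022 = 1.08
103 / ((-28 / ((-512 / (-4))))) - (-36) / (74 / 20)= -461.13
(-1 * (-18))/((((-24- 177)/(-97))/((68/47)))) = 39576/3149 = 12.57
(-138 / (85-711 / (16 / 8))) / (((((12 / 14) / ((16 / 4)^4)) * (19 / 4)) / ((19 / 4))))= 82432 / 541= 152.37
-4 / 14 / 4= -1 / 14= -0.07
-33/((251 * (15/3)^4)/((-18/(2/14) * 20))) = 16632/31375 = 0.53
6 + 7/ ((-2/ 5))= -23/ 2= -11.50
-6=-6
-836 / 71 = -11.77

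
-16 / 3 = -5.33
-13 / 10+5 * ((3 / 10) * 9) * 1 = 12.20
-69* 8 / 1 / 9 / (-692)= 0.09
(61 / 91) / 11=61 / 1001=0.06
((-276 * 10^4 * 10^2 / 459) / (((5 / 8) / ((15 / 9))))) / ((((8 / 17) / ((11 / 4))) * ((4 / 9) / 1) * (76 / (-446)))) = 7052375000 / 57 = 123725877.19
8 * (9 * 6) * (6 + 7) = 5616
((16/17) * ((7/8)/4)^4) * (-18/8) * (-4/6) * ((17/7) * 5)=0.04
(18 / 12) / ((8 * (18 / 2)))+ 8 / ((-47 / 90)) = -34513 / 2256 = -15.30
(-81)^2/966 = 2187/322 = 6.79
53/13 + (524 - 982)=-5901/13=-453.92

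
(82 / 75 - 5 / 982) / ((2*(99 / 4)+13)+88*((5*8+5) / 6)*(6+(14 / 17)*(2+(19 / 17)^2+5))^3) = 9504699713358053 / 12070773223788097429125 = 0.00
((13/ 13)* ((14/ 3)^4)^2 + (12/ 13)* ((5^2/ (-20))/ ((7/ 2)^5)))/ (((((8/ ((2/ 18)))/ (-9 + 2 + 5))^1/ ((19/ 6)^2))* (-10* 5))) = 3637600971192593/ 2902876888275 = 1253.10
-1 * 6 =-6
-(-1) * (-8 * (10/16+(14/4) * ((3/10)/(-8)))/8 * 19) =-1501/160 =-9.38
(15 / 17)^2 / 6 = 75 / 578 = 0.13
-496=-496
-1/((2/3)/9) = -27/2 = -13.50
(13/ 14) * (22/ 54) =143/ 378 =0.38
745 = 745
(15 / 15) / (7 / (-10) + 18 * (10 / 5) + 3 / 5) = 10 / 359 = 0.03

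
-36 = -36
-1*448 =-448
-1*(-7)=7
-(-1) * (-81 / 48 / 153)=-3 / 272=-0.01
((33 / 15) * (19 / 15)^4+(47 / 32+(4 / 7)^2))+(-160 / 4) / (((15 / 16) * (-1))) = 19894723483 / 396900000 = 50.13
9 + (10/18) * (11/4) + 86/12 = 637/36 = 17.69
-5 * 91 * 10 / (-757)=4550 / 757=6.01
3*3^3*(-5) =-405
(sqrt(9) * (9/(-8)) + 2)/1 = -11/8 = -1.38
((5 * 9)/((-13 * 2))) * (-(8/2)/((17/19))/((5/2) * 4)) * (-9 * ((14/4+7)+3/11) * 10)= -1823715/2431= -750.19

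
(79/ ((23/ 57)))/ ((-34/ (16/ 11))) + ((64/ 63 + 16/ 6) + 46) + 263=82455887/ 270963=304.31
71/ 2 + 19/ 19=73/ 2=36.50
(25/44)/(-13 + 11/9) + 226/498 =471007/1161336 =0.41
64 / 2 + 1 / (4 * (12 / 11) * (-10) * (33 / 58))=23011 / 720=31.96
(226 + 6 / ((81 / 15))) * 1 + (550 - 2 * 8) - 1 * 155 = 5455 / 9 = 606.11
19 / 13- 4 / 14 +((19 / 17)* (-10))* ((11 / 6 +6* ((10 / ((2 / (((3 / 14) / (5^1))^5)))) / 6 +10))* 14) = -15399559019063 / 1591863000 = -9673.92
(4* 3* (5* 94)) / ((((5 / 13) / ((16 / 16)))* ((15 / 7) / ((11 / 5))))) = 376376 / 25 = 15055.04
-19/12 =-1.58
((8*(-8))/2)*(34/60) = -272/15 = -18.13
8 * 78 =624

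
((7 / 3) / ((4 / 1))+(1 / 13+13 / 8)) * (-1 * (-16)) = 1426 / 39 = 36.56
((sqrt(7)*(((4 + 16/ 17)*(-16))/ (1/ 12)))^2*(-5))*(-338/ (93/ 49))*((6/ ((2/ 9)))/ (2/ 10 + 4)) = 323098597785600/ 8959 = 36064136375.22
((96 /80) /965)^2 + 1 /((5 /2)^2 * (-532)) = -926437 /3096323125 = -0.00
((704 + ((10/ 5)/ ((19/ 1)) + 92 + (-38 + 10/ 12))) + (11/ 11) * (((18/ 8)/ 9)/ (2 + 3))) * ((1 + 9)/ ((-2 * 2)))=-865247/ 456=-1897.47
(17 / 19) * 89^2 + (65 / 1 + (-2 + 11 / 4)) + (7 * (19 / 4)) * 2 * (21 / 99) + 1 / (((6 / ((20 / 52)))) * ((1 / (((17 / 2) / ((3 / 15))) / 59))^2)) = 1626853171643 / 226989048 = 7167.10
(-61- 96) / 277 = -0.57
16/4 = 4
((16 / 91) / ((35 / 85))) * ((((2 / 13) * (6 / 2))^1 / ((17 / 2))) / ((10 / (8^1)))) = 768 / 41405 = 0.02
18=18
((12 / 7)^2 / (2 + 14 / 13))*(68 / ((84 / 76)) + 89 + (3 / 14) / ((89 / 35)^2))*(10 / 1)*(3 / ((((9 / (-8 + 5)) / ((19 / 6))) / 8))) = -98973071912 / 2716903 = -36428.64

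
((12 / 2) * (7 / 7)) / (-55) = -6 / 55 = -0.11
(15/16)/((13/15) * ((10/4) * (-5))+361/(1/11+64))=-10575/58664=-0.18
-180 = -180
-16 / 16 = -1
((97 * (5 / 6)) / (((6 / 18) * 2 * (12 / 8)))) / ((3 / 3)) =485 / 6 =80.83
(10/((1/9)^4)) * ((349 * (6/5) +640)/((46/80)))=120813683.48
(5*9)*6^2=1620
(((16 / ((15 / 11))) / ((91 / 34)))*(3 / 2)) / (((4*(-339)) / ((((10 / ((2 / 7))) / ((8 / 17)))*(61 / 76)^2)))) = -11829059 / 50909664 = -0.23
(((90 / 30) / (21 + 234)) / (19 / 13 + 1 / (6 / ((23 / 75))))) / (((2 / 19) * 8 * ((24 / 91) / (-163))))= -54956265 / 9627712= -5.71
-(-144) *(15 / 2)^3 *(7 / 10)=42525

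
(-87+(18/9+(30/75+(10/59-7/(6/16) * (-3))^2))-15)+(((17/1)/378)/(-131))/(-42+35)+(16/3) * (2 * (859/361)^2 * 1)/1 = 2449740515863067137/786229920095130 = 3115.81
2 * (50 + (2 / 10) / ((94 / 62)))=23562 / 235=100.26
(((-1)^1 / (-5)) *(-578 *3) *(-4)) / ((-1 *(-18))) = 1156 / 15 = 77.07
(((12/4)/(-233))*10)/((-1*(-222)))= -5/8621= -0.00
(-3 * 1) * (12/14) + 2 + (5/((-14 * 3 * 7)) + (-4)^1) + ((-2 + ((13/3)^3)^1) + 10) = 224333/2646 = 84.78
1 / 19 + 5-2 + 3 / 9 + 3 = 6.39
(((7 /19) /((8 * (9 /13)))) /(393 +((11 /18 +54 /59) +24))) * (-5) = -5369 /6756020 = -0.00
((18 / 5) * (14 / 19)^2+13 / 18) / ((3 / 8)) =347876 / 48735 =7.14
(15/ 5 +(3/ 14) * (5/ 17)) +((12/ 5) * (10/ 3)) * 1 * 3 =6441/ 238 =27.06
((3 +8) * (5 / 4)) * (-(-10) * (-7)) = -1925 / 2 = -962.50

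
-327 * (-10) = 3270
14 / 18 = 7 / 9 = 0.78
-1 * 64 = -64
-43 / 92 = -0.47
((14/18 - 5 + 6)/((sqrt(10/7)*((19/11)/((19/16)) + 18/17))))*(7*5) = 5236*sqrt(70)/2115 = 20.71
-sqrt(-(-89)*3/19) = -sqrt(5073)/19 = -3.75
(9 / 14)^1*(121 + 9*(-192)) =-14463 / 14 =-1033.07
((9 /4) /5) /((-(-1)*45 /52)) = 13 /25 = 0.52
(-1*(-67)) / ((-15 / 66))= -1474 / 5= -294.80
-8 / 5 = -1.60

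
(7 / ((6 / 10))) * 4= 140 / 3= 46.67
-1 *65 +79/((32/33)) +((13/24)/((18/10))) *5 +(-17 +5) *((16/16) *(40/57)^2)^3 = 16.54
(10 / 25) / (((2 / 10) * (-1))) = -2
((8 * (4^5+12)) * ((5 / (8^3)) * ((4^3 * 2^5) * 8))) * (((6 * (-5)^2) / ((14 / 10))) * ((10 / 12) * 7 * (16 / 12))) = 3315200000 / 3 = 1105066666.67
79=79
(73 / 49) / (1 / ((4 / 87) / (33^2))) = 292 / 4642407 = 0.00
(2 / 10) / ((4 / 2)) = 1 / 10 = 0.10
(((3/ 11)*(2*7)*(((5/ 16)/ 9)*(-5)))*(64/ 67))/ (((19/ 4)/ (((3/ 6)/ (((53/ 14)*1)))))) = -39200/ 2226477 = -0.02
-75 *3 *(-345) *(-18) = -1397250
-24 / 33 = -8 / 11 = -0.73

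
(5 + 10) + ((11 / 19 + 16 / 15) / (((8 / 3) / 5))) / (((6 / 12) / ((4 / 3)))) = 1324 / 57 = 23.23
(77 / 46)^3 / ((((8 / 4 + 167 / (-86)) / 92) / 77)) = 571486.11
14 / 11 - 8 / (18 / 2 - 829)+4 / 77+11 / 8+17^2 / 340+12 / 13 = 1471733 / 328328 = 4.48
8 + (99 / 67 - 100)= -6065 / 67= -90.52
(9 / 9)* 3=3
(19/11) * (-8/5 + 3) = 133/55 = 2.42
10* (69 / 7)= 690 / 7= 98.57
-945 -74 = -1019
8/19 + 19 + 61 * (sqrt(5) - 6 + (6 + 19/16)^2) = 61 * sqrt(5) + 13642015/4864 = 2941.09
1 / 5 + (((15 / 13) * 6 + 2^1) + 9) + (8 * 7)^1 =4818 / 65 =74.12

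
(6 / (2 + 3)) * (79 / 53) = 474 / 265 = 1.79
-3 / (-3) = 1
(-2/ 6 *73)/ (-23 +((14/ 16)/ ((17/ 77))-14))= 9928/ 13479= 0.74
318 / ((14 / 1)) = 159 / 7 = 22.71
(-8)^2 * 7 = 448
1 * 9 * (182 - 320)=-1242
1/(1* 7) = 1/7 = 0.14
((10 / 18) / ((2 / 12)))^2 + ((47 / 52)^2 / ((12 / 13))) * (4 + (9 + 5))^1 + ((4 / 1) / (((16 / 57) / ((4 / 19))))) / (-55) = 5557133 / 205920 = 26.99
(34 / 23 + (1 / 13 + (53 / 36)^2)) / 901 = 1442531 / 349141104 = 0.00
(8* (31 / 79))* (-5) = -1240 / 79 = -15.70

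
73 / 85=0.86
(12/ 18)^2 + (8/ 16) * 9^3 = 6569/ 18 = 364.94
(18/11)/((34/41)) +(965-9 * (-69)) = 296951/187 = 1587.97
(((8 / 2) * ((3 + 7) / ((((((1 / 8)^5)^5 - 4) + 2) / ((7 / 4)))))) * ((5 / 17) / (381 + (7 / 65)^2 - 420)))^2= 31209647597146423249724680829670382795643026407424000000 / 447694221701295802060830403947586280397876194463180329889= 0.07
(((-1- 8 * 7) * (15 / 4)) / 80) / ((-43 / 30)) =2565 / 1376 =1.86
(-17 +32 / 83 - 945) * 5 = -4808.07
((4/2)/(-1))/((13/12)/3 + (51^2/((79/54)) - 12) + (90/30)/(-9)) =-5688/5022295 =-0.00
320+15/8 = 2575/8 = 321.88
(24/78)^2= 16/169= 0.09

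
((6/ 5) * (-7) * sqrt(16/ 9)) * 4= -44.80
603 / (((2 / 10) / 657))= 1980855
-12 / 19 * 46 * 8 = -4416 / 19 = -232.42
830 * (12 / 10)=996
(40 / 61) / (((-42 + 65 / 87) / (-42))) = 146160 / 218929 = 0.67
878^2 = 770884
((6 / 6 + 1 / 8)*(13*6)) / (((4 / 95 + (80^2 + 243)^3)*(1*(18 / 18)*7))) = 0.00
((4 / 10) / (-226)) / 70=-1 / 39550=-0.00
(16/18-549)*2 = -9866/9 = -1096.22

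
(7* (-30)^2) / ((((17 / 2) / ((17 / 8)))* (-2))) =-1575 / 2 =-787.50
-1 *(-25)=25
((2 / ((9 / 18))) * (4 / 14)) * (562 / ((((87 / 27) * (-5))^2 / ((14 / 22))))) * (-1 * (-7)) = 2549232 / 231275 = 11.02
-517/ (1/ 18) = -9306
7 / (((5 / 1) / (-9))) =-63 / 5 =-12.60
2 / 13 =0.15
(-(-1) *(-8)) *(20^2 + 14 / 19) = -60912 / 19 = -3205.89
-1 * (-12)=12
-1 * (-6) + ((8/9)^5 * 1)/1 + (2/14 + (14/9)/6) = 2875646/413343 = 6.96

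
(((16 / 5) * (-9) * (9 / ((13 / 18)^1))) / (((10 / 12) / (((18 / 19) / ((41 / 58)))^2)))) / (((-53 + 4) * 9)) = 16950684672 / 9663942925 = 1.75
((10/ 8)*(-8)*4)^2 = 1600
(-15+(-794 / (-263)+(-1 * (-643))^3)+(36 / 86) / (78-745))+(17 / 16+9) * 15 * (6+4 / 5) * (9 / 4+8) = 64172668859928245 / 241379296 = 265858215.36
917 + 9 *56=1421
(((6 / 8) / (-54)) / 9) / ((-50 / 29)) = 29 / 32400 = 0.00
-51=-51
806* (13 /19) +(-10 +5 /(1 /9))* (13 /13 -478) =-306727 /19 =-16143.53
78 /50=39 /25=1.56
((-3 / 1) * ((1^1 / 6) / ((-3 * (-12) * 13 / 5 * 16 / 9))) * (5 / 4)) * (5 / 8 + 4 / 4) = -25 / 4096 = -0.01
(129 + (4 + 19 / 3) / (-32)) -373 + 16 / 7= -162649 / 672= -242.04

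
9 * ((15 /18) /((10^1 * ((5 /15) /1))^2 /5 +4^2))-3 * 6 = -5769 /328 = -17.59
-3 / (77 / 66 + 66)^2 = -108 / 162409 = -0.00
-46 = -46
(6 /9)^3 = 8 /27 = 0.30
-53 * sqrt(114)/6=-94.31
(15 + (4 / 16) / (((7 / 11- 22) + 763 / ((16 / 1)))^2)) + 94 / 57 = 20370431269 / 1223487273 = 16.65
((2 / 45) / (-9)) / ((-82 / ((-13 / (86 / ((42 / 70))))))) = -13 / 2380050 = -0.00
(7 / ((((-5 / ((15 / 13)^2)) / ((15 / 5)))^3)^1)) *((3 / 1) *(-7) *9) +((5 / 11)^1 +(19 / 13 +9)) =36385425748 / 53094899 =685.29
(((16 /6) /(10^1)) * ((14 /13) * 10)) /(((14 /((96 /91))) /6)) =1536 /1183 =1.30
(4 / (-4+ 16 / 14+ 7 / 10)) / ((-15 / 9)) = 168 / 151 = 1.11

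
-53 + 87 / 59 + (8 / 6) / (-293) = -2672396 / 51861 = -51.53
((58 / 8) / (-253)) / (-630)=29 / 637560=0.00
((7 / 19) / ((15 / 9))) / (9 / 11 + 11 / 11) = 231 / 1900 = 0.12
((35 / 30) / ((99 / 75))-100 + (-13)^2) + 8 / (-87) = 69.79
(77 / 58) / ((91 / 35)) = 385 / 754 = 0.51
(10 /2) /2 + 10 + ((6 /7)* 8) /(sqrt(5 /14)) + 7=48* sqrt(70) /35 + 39 /2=30.97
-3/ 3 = -1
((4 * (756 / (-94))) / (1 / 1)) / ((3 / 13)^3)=-123032 / 47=-2617.70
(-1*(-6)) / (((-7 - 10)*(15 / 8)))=-16 / 85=-0.19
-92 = -92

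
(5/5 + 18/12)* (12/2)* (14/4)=105/2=52.50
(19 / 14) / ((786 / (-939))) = -5947 / 3668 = -1.62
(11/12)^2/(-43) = -121/6192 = -0.02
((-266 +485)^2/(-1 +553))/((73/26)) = 2847/92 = 30.95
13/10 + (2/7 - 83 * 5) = -28939/70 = -413.41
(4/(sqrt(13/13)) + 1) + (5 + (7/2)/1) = 27/2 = 13.50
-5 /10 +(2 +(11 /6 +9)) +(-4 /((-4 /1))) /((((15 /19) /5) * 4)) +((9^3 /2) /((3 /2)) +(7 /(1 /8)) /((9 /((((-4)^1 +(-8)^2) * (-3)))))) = -10357 /12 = -863.08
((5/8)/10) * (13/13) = 1/16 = 0.06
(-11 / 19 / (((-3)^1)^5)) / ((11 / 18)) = 2 / 513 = 0.00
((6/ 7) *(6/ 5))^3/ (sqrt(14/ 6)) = 46656 *sqrt(21)/ 300125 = 0.71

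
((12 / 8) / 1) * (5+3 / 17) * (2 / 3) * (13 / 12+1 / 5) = 1694 / 255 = 6.64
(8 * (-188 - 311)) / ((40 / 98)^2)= -1198099 / 50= -23961.98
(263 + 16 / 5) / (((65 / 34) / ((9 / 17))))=23958 / 325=73.72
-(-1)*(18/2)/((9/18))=18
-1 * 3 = -3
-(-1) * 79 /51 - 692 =-35213 /51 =-690.45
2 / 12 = 1 / 6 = 0.17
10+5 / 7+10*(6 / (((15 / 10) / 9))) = 2595 / 7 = 370.71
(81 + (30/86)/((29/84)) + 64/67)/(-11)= -6931697/919039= -7.54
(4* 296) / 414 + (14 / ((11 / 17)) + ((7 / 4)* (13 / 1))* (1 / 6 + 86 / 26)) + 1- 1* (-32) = 136.54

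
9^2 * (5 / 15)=27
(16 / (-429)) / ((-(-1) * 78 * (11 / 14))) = -112 / 184041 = -0.00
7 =7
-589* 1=-589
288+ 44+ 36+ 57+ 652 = 1077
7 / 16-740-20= -12153 / 16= -759.56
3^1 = 3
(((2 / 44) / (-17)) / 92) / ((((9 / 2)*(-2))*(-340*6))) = -1 / 631730880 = -0.00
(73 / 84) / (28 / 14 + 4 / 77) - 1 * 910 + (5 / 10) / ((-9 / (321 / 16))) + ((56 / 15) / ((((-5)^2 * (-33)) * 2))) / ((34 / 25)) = -910.69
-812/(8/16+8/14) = -11368/15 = -757.87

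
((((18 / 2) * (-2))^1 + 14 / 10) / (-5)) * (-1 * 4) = -13.28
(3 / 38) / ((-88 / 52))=-39 / 836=-0.05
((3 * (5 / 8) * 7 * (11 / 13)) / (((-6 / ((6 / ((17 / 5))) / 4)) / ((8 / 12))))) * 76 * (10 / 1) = -182875 / 442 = -413.74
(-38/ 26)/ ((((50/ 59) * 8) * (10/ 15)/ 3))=-10089/ 10400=-0.97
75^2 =5625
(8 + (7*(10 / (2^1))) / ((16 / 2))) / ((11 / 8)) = 9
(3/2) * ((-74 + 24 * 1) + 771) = 2163/2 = 1081.50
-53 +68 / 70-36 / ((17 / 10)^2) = -652269 / 10115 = -64.49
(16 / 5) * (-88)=-1408 / 5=-281.60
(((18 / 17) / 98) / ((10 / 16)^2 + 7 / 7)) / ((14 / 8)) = 2304 / 518959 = 0.00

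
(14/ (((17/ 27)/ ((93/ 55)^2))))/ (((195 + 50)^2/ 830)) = 77529636/ 88193875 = 0.88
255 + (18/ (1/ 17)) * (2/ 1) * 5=3315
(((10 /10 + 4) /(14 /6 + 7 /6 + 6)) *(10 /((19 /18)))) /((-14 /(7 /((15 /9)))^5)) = -465.46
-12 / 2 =-6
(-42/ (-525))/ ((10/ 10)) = 0.08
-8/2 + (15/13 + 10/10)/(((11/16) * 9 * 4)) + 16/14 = -24956/9009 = -2.77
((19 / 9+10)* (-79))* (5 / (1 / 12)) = -172220 / 3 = -57406.67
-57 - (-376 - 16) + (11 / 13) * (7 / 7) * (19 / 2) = 343.04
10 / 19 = 0.53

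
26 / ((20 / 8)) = 52 / 5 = 10.40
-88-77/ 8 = -97.62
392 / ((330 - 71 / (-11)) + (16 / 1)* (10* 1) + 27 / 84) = 120736 / 153007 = 0.79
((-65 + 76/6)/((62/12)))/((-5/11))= 3454/155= 22.28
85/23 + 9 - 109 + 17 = -1824/23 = -79.30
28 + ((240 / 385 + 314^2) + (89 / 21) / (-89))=3254611 / 33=98624.58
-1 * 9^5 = -59049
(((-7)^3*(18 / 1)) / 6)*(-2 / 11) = 2058 / 11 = 187.09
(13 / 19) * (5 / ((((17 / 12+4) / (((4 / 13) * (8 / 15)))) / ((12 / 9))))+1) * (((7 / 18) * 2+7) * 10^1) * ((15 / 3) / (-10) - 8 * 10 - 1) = -34766270 / 6669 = -5213.12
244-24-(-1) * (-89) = 131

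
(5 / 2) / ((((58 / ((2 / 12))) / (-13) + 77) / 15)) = 975 / 1306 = 0.75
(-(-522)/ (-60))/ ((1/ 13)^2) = -14703/ 10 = -1470.30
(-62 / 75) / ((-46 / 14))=434 / 1725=0.25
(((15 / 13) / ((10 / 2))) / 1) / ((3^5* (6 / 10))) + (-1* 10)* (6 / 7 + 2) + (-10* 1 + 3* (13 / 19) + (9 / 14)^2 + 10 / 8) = -205012949 / 5882058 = -34.85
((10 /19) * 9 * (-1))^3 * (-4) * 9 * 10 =262440000 /6859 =38262.14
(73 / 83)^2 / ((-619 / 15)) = -0.02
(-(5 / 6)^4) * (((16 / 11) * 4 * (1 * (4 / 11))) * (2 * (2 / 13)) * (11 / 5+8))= -136000 / 42471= -3.20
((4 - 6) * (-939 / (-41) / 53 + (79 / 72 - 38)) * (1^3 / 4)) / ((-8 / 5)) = -28530265 / 2503296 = -11.40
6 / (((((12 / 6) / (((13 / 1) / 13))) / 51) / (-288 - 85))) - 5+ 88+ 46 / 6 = -170935 / 3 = -56978.33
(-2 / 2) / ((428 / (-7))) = 7 / 428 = 0.02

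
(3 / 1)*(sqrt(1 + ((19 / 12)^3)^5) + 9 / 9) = 3 + sqrt(45589602154348154001) / 71663616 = 97.22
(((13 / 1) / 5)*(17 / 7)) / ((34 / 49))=91 / 10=9.10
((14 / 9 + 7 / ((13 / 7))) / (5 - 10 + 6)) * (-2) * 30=-319.49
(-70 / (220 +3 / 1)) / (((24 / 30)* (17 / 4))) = -0.09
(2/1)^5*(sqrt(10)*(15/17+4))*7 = 18592*sqrt(10)/17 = 3458.42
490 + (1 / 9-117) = 3358 / 9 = 373.11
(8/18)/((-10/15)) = -2/3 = -0.67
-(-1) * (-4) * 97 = -388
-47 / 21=-2.24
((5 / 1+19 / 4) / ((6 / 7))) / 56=13 / 64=0.20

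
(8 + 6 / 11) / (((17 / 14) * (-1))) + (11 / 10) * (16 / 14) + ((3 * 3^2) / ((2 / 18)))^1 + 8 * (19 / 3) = 5652649 / 19635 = 287.89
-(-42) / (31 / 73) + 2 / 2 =3097 / 31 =99.90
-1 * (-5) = 5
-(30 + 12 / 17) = -522 / 17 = -30.71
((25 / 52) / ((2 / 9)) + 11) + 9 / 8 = 14.29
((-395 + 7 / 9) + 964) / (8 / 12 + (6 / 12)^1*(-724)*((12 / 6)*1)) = -0.79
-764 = -764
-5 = -5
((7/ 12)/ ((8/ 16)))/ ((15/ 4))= 14/ 45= 0.31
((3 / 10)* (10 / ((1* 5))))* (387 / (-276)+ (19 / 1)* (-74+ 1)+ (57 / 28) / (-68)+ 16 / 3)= -36341197 / 43792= -829.86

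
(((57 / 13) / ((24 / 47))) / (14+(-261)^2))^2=797449 / 50211962881600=0.00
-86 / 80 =-43 / 40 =-1.08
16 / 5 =3.20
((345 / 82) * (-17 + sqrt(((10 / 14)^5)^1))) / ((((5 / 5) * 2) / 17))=-99705 / 164 + 146625 * sqrt(35) / 56252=-592.54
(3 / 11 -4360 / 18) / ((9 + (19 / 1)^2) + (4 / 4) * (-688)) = 23953 / 31482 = 0.76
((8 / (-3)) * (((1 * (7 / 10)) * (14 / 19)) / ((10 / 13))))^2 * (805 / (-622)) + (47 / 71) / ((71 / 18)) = -2527726285102 / 636702874875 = -3.97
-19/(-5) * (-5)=-19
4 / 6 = 0.67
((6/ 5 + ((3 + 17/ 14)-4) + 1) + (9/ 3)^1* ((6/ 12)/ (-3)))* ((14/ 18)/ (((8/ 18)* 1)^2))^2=29.68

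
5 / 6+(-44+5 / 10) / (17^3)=12152 / 14739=0.82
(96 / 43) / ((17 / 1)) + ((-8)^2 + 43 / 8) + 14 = 488345 / 5848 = 83.51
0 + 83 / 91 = 83 / 91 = 0.91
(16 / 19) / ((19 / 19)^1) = 16 / 19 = 0.84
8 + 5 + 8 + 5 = 26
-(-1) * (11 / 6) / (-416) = -11 / 2496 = -0.00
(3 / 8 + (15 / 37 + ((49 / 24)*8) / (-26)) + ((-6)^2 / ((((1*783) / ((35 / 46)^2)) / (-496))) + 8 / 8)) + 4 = -1425608143 / 177096504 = -8.05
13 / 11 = 1.18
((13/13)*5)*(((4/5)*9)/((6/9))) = 54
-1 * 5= -5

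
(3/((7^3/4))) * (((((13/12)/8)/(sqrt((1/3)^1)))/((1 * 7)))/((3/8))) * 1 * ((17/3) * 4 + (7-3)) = 1040 * sqrt(3)/21609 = 0.08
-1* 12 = -12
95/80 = 19/16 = 1.19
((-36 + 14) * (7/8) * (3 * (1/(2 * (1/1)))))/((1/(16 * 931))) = -430122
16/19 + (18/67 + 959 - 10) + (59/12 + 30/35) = 102214649/106932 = 955.88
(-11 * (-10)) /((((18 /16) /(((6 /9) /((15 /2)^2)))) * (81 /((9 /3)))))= 1408 /32805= 0.04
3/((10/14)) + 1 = 26/5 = 5.20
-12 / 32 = -3 / 8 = -0.38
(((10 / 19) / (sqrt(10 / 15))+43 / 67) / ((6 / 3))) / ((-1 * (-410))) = 43 / 54940+sqrt(6) / 3116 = 0.00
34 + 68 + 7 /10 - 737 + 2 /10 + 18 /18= -6331 /10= -633.10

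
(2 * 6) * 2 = 24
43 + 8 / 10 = 219 / 5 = 43.80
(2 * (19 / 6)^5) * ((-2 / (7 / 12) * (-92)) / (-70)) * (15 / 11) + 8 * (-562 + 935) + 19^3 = 86294902 / 14553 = 5929.70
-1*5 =-5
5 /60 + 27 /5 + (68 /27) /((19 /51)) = 12.24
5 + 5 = 10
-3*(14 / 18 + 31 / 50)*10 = -629 / 15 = -41.93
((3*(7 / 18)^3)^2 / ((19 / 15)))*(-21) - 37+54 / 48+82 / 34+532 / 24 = -1602143371 / 135628992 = -11.81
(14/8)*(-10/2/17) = -35/68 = -0.51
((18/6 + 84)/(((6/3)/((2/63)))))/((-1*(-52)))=29/1092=0.03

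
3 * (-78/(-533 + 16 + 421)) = 39/16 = 2.44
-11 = -11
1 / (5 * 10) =1 / 50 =0.02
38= 38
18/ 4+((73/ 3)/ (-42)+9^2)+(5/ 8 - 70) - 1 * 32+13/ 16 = -15767/ 1008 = -15.64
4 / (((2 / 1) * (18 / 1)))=1 / 9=0.11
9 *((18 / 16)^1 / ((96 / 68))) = 459 / 64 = 7.17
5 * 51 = 255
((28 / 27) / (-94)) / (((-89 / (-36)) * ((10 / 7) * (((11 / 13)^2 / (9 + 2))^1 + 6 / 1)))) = -33124 / 64313625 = -0.00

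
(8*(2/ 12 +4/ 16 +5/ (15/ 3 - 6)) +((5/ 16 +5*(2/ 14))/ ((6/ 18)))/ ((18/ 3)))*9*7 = -72885/ 32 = -2277.66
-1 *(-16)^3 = 4096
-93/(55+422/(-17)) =-527/171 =-3.08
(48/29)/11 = 48/319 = 0.15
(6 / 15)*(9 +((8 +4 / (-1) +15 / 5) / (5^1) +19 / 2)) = 199 / 25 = 7.96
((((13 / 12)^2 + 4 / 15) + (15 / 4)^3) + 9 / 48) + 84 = 398483 / 2880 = 138.36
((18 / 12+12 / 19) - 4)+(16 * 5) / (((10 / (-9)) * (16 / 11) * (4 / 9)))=-17213 / 152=-113.24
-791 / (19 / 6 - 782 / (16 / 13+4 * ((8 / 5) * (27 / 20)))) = 3806292 / 365987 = 10.40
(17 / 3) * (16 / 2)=136 / 3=45.33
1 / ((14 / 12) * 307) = 6 / 2149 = 0.00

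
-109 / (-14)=109 / 14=7.79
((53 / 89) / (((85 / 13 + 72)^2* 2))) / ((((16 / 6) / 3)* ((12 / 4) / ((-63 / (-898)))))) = 1692873 / 1333023513632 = 0.00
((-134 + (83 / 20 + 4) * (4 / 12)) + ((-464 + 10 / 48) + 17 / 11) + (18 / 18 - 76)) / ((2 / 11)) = -294153 / 80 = -3676.91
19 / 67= 0.28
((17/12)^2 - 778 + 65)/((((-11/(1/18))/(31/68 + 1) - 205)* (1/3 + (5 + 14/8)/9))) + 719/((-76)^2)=157403033/76815024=2.05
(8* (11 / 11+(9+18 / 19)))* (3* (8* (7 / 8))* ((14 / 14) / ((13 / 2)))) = 5376 / 19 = 282.95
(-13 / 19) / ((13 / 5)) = -5 / 19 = -0.26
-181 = -181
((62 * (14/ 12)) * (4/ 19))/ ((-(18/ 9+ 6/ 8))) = -3472/ 627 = -5.54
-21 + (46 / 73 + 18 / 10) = -6778 / 365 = -18.57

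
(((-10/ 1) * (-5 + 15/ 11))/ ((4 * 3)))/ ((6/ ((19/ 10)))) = 0.96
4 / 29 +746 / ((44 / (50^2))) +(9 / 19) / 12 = 42386.54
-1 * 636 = -636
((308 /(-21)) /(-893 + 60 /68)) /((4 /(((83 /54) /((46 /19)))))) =294899 /113017032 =0.00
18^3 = 5832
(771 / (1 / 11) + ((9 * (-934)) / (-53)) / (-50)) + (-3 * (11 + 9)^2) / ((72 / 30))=10570622 / 1325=7977.83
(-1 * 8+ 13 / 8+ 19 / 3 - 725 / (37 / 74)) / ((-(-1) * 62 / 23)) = -800423 / 1488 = -537.92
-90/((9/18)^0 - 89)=45/44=1.02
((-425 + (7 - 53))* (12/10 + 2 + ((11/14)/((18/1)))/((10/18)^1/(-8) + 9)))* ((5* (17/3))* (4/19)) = -770017176/85519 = -9004.05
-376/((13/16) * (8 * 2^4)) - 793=-10356/13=-796.62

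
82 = 82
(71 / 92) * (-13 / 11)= -923 / 1012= -0.91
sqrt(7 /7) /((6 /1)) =1 /6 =0.17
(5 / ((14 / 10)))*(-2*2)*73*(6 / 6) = -7300 / 7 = -1042.86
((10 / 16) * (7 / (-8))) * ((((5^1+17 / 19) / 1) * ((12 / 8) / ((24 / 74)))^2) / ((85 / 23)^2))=-35485849 / 7028480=-5.05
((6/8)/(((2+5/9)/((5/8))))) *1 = 135/736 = 0.18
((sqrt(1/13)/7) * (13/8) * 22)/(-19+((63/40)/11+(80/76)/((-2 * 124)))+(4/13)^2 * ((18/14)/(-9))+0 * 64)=-120444610 * sqrt(13)/5786689599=-0.08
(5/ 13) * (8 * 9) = 360/ 13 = 27.69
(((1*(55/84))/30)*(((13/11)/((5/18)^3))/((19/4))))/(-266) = -0.00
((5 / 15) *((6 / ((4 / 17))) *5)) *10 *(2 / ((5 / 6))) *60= 61200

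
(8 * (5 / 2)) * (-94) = -1880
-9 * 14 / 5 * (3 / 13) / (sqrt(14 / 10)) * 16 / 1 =-864 * sqrt(35) / 65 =-78.64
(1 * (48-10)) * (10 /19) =20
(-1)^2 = 1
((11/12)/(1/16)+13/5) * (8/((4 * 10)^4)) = 259/4800000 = 0.00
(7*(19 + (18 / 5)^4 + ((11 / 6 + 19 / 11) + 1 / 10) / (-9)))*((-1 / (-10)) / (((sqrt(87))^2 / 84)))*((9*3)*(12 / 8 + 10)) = 39027161369 / 996875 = 39149.50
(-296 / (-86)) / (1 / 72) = 10656 / 43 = 247.81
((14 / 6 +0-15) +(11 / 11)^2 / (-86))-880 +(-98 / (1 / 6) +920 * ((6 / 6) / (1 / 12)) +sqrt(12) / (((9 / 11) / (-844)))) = 2466305 / 258-18568 * sqrt(3) / 9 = 5985.91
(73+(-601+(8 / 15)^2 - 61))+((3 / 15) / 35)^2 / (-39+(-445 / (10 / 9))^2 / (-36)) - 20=-4021787860523 / 6607006875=-608.72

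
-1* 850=-850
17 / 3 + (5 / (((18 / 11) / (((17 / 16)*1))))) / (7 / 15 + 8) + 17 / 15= 437903 / 60960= 7.18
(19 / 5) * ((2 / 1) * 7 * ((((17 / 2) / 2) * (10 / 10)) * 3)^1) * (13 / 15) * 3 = 88179 / 50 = 1763.58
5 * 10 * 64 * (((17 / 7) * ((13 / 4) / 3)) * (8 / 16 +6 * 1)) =1149200 / 21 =54723.81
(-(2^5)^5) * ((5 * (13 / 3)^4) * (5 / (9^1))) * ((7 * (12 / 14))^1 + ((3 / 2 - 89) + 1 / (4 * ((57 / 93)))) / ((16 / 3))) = 1567423293030400 / 4617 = 339489558811.00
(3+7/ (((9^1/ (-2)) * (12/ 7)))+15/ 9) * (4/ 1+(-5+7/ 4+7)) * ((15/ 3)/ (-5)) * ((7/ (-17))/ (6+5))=44051/ 40392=1.09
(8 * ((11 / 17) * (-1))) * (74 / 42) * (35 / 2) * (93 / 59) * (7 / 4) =-441595 / 1003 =-440.27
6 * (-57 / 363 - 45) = -32784 / 121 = -270.94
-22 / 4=-11 / 2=-5.50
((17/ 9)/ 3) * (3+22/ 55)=289/ 135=2.14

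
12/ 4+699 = 702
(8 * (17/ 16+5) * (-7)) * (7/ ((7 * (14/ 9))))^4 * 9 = -5727753/ 10976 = -521.84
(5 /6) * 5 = 25 /6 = 4.17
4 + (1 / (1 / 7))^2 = 53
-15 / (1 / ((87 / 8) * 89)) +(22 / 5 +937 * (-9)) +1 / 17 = -15603733 / 680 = -22946.67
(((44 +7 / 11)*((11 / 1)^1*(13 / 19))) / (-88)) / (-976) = 6383 / 1631872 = 0.00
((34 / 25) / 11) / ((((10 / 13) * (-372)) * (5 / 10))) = -221 / 255750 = -0.00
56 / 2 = 28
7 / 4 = 1.75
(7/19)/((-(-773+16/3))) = 0.00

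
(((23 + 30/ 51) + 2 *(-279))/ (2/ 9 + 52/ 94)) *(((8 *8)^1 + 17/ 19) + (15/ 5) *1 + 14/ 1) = -56441.50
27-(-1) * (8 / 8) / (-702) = 18953 / 702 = 27.00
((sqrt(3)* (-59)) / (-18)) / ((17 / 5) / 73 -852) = -21535* sqrt(3) / 5597334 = -0.01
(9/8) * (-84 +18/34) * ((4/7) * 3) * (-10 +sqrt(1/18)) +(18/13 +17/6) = 14981221/9282- 12771 * sqrt(2)/476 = 1576.06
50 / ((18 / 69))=575 / 3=191.67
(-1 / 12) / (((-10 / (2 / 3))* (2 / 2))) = 1 / 180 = 0.01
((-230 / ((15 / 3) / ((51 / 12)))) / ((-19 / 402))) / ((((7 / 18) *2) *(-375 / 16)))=-3772368 / 16625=-226.91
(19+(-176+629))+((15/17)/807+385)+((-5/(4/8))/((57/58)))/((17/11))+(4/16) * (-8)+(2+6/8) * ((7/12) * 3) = 3558458417/4170576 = 853.23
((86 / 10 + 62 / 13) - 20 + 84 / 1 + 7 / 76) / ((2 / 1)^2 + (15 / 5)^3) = 382659 / 153140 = 2.50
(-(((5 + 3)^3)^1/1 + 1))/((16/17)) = -8721/16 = -545.06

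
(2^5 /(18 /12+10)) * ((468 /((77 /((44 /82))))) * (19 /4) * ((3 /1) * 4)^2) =40974336 /6601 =6207.29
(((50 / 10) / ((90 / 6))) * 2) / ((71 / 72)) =48 / 71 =0.68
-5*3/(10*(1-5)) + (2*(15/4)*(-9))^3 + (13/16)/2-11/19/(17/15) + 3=-3178770697/10336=-307543.60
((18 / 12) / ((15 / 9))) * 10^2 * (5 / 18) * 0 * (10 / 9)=0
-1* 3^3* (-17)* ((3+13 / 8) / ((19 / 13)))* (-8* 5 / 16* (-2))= 7262.47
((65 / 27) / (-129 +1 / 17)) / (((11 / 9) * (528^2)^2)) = -1105 / 5621991437500416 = -0.00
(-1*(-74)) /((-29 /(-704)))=52096 /29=1796.41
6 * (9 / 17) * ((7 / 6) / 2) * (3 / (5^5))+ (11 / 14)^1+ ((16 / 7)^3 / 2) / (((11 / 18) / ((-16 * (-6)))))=938.75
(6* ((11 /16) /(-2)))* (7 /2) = -231 /32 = -7.22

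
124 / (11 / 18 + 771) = 2232 / 13889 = 0.16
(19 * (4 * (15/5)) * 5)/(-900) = -19/15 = -1.27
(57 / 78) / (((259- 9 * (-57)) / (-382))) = -3629 / 10036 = -0.36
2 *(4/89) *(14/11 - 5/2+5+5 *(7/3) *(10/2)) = 16396/2937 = 5.58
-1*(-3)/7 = 3/7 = 0.43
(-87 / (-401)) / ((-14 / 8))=-348 / 2807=-0.12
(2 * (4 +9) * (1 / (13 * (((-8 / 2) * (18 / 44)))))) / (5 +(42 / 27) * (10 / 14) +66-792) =0.00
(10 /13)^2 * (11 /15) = 220 /507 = 0.43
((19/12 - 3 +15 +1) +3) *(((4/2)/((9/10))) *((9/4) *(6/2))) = 1055/4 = 263.75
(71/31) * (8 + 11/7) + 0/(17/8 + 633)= 4757/217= 21.92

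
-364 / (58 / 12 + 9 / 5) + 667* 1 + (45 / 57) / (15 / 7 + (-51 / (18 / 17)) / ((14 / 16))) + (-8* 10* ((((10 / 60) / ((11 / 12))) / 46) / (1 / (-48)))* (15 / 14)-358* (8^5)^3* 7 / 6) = -29815870138917183743596940 / 2028933753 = -14695339409101536.96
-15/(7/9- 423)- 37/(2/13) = -240.46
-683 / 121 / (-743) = 683 / 89903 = 0.01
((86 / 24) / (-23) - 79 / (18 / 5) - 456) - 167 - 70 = -592103 / 828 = -715.10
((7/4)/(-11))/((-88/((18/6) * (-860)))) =-4515/968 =-4.66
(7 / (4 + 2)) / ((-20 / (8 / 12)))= -0.04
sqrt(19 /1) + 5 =sqrt(19) + 5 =9.36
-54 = -54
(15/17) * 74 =1110/17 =65.29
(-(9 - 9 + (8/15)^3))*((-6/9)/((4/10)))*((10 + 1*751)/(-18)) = -10.69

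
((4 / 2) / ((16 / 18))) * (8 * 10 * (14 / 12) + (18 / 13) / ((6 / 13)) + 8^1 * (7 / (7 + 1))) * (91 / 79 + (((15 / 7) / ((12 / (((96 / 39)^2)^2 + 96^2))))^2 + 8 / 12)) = 4008532540673001299845 / 6315387241982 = 634724742.46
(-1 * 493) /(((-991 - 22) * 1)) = 493 /1013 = 0.49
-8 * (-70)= 560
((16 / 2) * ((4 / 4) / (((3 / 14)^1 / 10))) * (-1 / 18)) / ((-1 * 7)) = 80 / 27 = 2.96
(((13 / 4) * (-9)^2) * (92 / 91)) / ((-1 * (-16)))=1863 / 112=16.63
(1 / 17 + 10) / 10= 171 / 170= 1.01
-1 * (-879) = 879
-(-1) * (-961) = -961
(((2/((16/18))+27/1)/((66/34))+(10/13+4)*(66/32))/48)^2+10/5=760265841/335036416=2.27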